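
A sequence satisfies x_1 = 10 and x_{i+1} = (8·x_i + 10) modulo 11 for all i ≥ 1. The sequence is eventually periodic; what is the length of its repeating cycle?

10

Computing terms: x_1 = 10,  x_2 = 2,  x_3 = 4,  x_4 = 9,  x_5 = 5,  x_6 = 6,  x_7 = 3,  x_8 = 1,  x_9 = 7,  x_{10} = 0,  x_{11} = 10.
Since x_{11} = x_1 = 10, the sequence is periodic with period 10.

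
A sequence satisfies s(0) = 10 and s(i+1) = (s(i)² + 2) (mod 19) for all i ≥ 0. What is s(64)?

Listing terms: s(0) = 10,  s(1) = 7,  s(2) = 13,  s(3) = 0,  s(4) = 2,  s(5) = 6,  s(6) = 0.
Since s(6) = s(3) = 0, the sequence is eventually periodic: after a pre-period of length 3 it cycles with period 3.
For i ≥ 3, s(i) depends only on (i - 3) mod 3. (64 - 3) mod 3 = 1, so s(64) = s(4) = 2.

2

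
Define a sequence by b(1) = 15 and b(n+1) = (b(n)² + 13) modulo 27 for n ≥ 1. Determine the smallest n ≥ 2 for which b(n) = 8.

7

b(1) = 15,  b(2) = 22,  b(3) = 11,  b(4) = 26,  b(5) = 14,  b(6) = 20,  b(7) = 8,  b(8) = 23,  b(9) = 2,  b(10) = 17,  b(11) = 5,  b(12) = 11.
Since b(12) = b(3) = 11, the sequence is eventually periodic: after a pre-period of length 2 it cycles with period 9.
The value 8 first appears (with n ≥ 2) at b(7).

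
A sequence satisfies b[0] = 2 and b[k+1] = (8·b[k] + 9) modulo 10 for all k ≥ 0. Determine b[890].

9

b[0] = 2; b[1] = 5; b[2] = 9; b[3] = 1; b[4] = 7; b[5] = 5.
Since b[5] = b[1] = 5, the sequence is eventually periodic: after a pre-period of length 1 it cycles with period 4.
For k ≥ 1, b[k] depends only on (k - 1) mod 4. (890 - 1) mod 4 = 1, so b[890] = b[2] = 9.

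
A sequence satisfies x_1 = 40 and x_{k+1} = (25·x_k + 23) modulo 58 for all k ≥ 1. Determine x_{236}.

19

Computing terms: x_1 = 40; x_2 = 37; x_3 = 20; x_4 = 1; x_5 = 48; x_6 = 5; x_7 = 32; x_8 = 11; x_9 = 8; x_{10} = 49; x_{11} = 30; x_{12} = 19; x_{13} = 34; x_{14} = 3; x_{15} = 40.
Since x_{15} = x_1 = 40, the sequence is periodic with period 14.
(236 - 1) mod 14 = 11, so x_{236} = x_{12} = 19.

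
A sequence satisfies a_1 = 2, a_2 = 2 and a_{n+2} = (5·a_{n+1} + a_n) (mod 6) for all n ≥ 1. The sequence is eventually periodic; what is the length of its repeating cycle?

Computing terms: a_1 = 2; a_2 = 2; a_3 = 0; a_4 = 2; a_5 = 4; a_6 = 4; a_7 = 0; a_8 = 4; a_9 = 2; a_{10} = 2.
The sequence repeats with period 8.

8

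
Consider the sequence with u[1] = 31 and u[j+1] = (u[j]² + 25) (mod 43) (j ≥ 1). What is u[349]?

31

Computing terms: u[1] = 31; u[2] = 40; u[3] = 34; u[4] = 20; u[5] = 38; u[6] = 7; u[7] = 31.
Since u[7] = u[1] = 31, the sequence is periodic with period 6.
(349 - 1) mod 6 = 0, so u[349] = u[1] = 31.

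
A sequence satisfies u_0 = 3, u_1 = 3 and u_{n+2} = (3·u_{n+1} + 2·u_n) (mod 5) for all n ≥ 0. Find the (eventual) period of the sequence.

We have u_0 = 3,  u_1 = 3,  u_2 = 0,  u_3 = 1,  u_4 = 3,  u_5 = 1,  u_6 = 4,  u_7 = 4,  u_8 = 0,  u_9 = 3,  u_{10} = 4,  u_{11} = 3,  u_{12} = 2,  u_{13} = 2,  u_{14} = 0,  u_{15} = 4,  u_{16} = 2,  u_{17} = 4,  u_{18} = 1,  u_{19} = 1,  u_{20} = 0,  u_{21} = 2,  u_{22} = 1,  u_{23} = 2,  u_{24} = 3,  u_{25} = 3.
The sequence repeats with period 24.

24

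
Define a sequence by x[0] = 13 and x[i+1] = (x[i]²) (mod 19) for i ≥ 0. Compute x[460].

9

Computing terms: x[0] = 13; x[1] = 17; x[2] = 4; x[3] = 16; x[4] = 9; x[5] = 5; x[6] = 6; x[7] = 17.
Since x[7] = x[1] = 17, the sequence is eventually periodic: after a pre-period of length 1 it cycles with period 6.
For i ≥ 1, x[i] depends only on (i - 1) mod 6. (460 - 1) mod 6 = 3, so x[460] = x[4] = 9.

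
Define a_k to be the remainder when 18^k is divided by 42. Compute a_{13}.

Listing terms: a_1 = 18, a_2 = 30, a_3 = 36, a_4 = 18.
Since a_4 = a_1 = 18, the sequence is periodic with period 3.
So a_{13} = a_{1 + ((13-1) mod 3)} = a_1 = 18.

18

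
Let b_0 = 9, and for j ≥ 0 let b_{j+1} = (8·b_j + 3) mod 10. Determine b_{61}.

Listing terms: b_0 = 9, b_1 = 5, b_2 = 3, b_3 = 7, b_4 = 9.
Since b_4 = b_0 = 9, the sequence is periodic with period 4.
So b_{61} = b_{0 + ((61-0) mod 4)} = b_1 = 5.

5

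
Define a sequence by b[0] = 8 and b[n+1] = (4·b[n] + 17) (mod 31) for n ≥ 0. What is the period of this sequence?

We have b[0] = 8,  b[1] = 18,  b[2] = 27,  b[3] = 1,  b[4] = 21,  b[5] = 8.
The sequence repeats with period 5.

5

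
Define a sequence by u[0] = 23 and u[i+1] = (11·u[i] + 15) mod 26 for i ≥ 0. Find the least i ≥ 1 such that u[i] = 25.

2

u[0] = 23, u[1] = 8, u[2] = 25, u[3] = 4, u[4] = 7, u[5] = 14, u[6] = 13, u[7] = 2, u[8] = 11, u[9] = 6, u[10] = 3, u[11] = 22, u[12] = 23.
The sequence repeats with period 12.
The value 25 first appears (with i ≥ 1) at u[2].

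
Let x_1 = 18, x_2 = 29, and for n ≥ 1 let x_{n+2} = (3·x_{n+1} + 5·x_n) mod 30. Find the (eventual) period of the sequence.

Computing terms: x_1 = 18; x_2 = 29; x_3 = 27; x_4 = 16; x_5 = 3; x_6 = 29; x_7 = 12; x_8 = 1; x_9 = 3; x_{10} = 14; x_{11} = 27; x_{12} = 1; x_{13} = 18; x_{14} = 29.
Since (x_{13}, x_{14}) = (x_1, x_2) = (18, 29) (two consecutive terms determine the rest), the sequence is periodic with period 12.

12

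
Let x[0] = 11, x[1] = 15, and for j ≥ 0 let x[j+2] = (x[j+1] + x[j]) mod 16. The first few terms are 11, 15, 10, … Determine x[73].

x[0] = 11; x[1] = 15; x[2] = 10; x[3] = 9; x[4] = 3; x[5] = 12; x[6] = 15; x[7] = 11; x[8] = 10; x[9] = 5; x[10] = 15; x[11] = 4; x[12] = 3; x[13] = 7; x[14] = 10; x[15] = 1; x[16] = 11; x[17] = 12; x[18] = 7; x[19] = 3; x[20] = 10; x[21] = 13; x[22] = 7; x[23] = 4; x[24] = 11; x[25] = 15.
The sequence repeats with period 24.
(73 - 0) mod 24 = 1, so x[73] = x[1] = 15.

15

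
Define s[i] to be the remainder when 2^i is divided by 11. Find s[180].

Computing terms: s[0] = 1; s[1] = 2; s[2] = 4; s[3] = 8; s[4] = 5; s[5] = 10; s[6] = 9; s[7] = 7; s[8] = 3; s[9] = 6; s[10] = 1.
Since s[10] = s[0] = 1, the sequence is periodic with period 10.
(180 - 0) mod 10 = 0, so s[180] = s[0] = 1.

1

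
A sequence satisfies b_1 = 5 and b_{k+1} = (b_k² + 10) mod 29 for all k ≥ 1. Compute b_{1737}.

17

b_1 = 5,  b_2 = 6,  b_3 = 17,  b_4 = 9,  b_5 = 4,  b_6 = 26,  b_7 = 19,  b_8 = 23,  b_9 = 17.
Since b_9 = b_3 = 17, the sequence is eventually periodic: after a pre-period of length 2 it cycles with period 6.
For k ≥ 3, b_k depends only on (k - 3) mod 6. (1737 - 3) mod 6 = 0, so b_{1737} = b_3 = 17.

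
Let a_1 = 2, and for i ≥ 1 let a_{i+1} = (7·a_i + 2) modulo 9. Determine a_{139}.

Listing terms: a_1 = 2; a_2 = 7; a_3 = 6; a_4 = 8; a_5 = 4; a_6 = 3; a_7 = 5; a_8 = 1; a_9 = 0; a_{10} = 2.
Since a_{10} = a_1 = 2, the sequence is periodic with period 9.
(139 - 1) mod 9 = 3, so a_{139} = a_4 = 8.

8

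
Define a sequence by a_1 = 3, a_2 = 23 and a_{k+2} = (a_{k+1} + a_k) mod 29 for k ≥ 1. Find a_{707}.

25

a_1 = 3; a_2 = 23; a_3 = 26; a_4 = 20; a_5 = 17; a_6 = 8; a_7 = 25; a_8 = 4; a_9 = 0; a_{10} = 4; a_{11} = 4; a_{12} = 8; a_{13} = 12; a_{14} = 20; a_{15} = 3; a_{16} = 23.
The sequence repeats with period 14.
(707 - 1) mod 14 = 6, so a_{707} = a_7 = 25.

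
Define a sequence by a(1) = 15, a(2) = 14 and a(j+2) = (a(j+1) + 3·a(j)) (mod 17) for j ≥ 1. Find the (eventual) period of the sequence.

Listing terms: a(1) = 15,  a(2) = 14,  a(3) = 8,  a(4) = 16,  a(5) = 6,  a(6) = 3,  a(7) = 4,  a(8) = 13,  a(9) = 8,  a(10) = 13,  a(11) = 3,  a(12) = 8,  a(13) = 0,  a(14) = 7,  a(15) = 7,  a(16) = 11,  a(17) = 15,  a(18) = 14.
Since (a(17), a(18)) = (a(1), a(2)) = (15, 14) (two consecutive terms determine the rest), the sequence is periodic with period 16.

16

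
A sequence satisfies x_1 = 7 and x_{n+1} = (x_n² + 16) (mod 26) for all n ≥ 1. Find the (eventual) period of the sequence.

5

We have x_1 = 7,  x_2 = 13,  x_3 = 3,  x_4 = 25,  x_5 = 17,  x_6 = 19,  x_7 = 13.
Since x_7 = x_2 = 13, the sequence is eventually periodic: after a pre-period of length 1 it cycles with period 5.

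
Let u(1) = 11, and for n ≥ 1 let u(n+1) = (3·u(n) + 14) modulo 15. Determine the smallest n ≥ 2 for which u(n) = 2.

2

Listing terms: u(1) = 11,  u(2) = 2,  u(3) = 5,  u(4) = 14,  u(5) = 11.
Since u(5) = u(1) = 11, the sequence is periodic with period 4.
The value 2 first appears (with n ≥ 2) at u(2).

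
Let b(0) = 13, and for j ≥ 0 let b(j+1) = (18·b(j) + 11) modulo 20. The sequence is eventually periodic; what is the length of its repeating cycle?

4

Computing terms: b(0) = 13,  b(1) = 5,  b(2) = 1,  b(3) = 9,  b(4) = 13.
The sequence repeats with period 4.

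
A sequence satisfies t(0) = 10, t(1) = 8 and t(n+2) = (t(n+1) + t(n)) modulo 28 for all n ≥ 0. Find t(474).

10

t(0) = 10,  t(1) = 8,  t(2) = 18,  t(3) = 26,  t(4) = 16,  t(5) = 14,  t(6) = 2,  t(7) = 16,  t(8) = 18,  t(9) = 6,  t(10) = 24,  t(11) = 2,  t(12) = 26,  t(13) = 0,  t(14) = 26,  t(15) = 26,  t(16) = 24,  t(17) = 22,  t(18) = 18,  t(19) = 12,  t(20) = 2,  t(21) = 14,  t(22) = 16,  t(23) = 2,  t(24) = 18,  t(25) = 20,  t(26) = 10,  t(27) = 2,  t(28) = 12,  t(29) = 14,  t(30) = 26,  t(31) = 12,  t(32) = 10,  t(33) = 22,  t(34) = 4,  t(35) = 26,  t(36) = 2,  t(37) = 0,  t(38) = 2,  t(39) = 2,  t(40) = 4,  t(41) = 6,  t(42) = 10,  t(43) = 16,  t(44) = 26,  t(45) = 14,  t(46) = 12,  t(47) = 26,  t(48) = 10,  t(49) = 8.
The sequence repeats with period 48.
So t(474) = t(0 + ((474-0) mod 48)) = t(42) = 10.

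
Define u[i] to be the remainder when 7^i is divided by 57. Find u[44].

49

u[0] = 1; u[1] = 7; u[2] = 49; u[3] = 1.
The sequence repeats with period 3.
(44 - 0) mod 3 = 2, so u[44] = u[2] = 49.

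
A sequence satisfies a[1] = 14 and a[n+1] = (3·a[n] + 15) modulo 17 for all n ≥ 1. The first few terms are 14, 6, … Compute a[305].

We have a[1] = 14; a[2] = 6; a[3] = 16; a[4] = 12; a[5] = 0; a[6] = 15; a[7] = 9; a[8] = 8; a[9] = 5; a[10] = 13; a[11] = 3; a[12] = 7; a[13] = 2; a[14] = 4; a[15] = 10; a[16] = 11; a[17] = 14.
The sequence repeats with period 16.
(305 - 1) mod 16 = 0, so a[305] = a[1] = 14.

14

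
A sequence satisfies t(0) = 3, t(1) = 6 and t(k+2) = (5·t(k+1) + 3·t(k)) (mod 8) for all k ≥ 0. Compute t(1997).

Computing terms: t(0) = 3; t(1) = 6; t(2) = 7; t(3) = 5; t(4) = 6; t(5) = 5; t(6) = 3; t(7) = 6.
Since (t(6), t(7)) = (t(0), t(1)) = (3, 6) (two consecutive terms determine the rest), the sequence is periodic with period 6.
(1997 - 0) mod 6 = 5, so t(1997) = t(5) = 5.

5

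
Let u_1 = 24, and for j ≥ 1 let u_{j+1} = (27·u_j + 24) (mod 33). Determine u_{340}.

Listing terms: u_1 = 24; u_2 = 12; u_3 = 18; u_4 = 15; u_5 = 0; u_6 = 24.
The sequence repeats with period 5.
So u_{340} = u_{1 + ((340-1) mod 5)} = u_5 = 0.

0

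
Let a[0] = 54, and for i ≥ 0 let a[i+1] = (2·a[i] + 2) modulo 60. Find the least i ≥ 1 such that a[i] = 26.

Computing terms: a[0] = 54, a[1] = 50, a[2] = 42, a[3] = 26, a[4] = 54.
The sequence repeats with period 4.
The value 26 first appears (with i ≥ 1) at a[3].

3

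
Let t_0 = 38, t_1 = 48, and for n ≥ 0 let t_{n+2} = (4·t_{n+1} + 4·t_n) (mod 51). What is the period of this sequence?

16

Listing terms: t_0 = 38, t_1 = 48, t_2 = 38, t_3 = 38, t_4 = 49, t_5 = 42, t_6 = 7, t_7 = 43, t_8 = 47, t_9 = 3, t_{10} = 47, t_{11} = 47, t_{12} = 19, t_{13} = 9, t_{14} = 10, t_{15} = 25, t_{16} = 38, t_{17} = 48.
The sequence repeats with period 16.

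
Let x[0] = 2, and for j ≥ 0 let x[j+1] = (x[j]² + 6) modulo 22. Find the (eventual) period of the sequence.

Computing terms: x[0] = 2; x[1] = 10; x[2] = 18; x[3] = 0; x[4] = 6; x[5] = 20; x[6] = 10.
Since x[6] = x[1] = 10, the sequence is eventually periodic: after a pre-period of length 1 it cycles with period 5.

5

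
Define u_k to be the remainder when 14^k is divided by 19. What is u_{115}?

Listing terms: u_1 = 14, u_2 = 6, u_3 = 8, u_4 = 17, u_5 = 10, u_6 = 7, u_7 = 3, u_8 = 4, u_9 = 18, u_{10} = 5, u_{11} = 13, u_{12} = 11, u_{13} = 2, u_{14} = 9, u_{15} = 12, u_{16} = 16, u_{17} = 15, u_{18} = 1, u_{19} = 14.
The sequence repeats with period 18.
(115 - 1) mod 18 = 6, so u_{115} = u_7 = 3.

3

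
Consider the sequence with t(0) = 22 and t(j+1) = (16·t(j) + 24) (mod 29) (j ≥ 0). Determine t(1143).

Listing terms: t(0) = 22, t(1) = 28, t(2) = 8, t(3) = 7, t(4) = 20, t(5) = 25, t(6) = 18, t(7) = 22.
The sequence repeats with period 7.
(1143 - 0) mod 7 = 2, so t(1143) = t(2) = 8.

8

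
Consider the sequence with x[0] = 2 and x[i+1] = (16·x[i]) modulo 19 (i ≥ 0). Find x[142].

15

Listing terms: x[0] = 2,  x[1] = 13,  x[2] = 18,  x[3] = 3,  x[4] = 10,  x[5] = 8,  x[6] = 14,  x[7] = 15,  x[8] = 12,  x[9] = 2.
The sequence repeats with period 9.
So x[142] = x[0 + ((142-0) mod 9)] = x[7] = 15.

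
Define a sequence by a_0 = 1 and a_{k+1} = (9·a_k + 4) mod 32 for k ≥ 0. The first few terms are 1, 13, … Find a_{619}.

5

a_0 = 1; a_1 = 13; a_2 = 25; a_3 = 5; a_4 = 17; a_5 = 29; a_6 = 9; a_7 = 21; a_8 = 1.
Since a_8 = a_0 = 1, the sequence is periodic with period 8.
(619 - 0) mod 8 = 3, so a_{619} = a_3 = 5.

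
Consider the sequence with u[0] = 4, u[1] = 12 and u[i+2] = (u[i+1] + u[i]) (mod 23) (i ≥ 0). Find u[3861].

u[0] = 4, u[1] = 12, u[2] = 16, u[3] = 5, u[4] = 21, u[5] = 3, u[6] = 1, u[7] = 4, u[8] = 5, u[9] = 9, u[10] = 14, u[11] = 0, u[12] = 14, u[13] = 14, u[14] = 5, u[15] = 19, u[16] = 1, u[17] = 20, u[18] = 21, u[19] = 18, u[20] = 16, u[21] = 11, u[22] = 4, u[23] = 15, u[24] = 19, u[25] = 11, u[26] = 7, u[27] = 18, u[28] = 2, u[29] = 20, u[30] = 22, u[31] = 19, u[32] = 18, u[33] = 14, u[34] = 9, u[35] = 0, u[36] = 9, u[37] = 9, u[38] = 18, u[39] = 4, u[40] = 22, u[41] = 3, u[42] = 2, u[43] = 5, u[44] = 7, u[45] = 12, u[46] = 19, u[47] = 8, u[48] = 4, u[49] = 12.
The sequence repeats with period 48.
(3861 - 0) mod 48 = 21, so u[3861] = u[21] = 11.

11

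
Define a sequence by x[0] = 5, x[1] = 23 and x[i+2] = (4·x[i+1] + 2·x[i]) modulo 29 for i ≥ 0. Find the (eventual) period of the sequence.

28

We have x[0] = 5; x[1] = 23; x[2] = 15; x[3] = 19; x[4] = 19; x[5] = 27; x[6] = 1; x[7] = 0; x[8] = 2; x[9] = 8; x[10] = 7; x[11] = 15; x[12] = 16; x[13] = 7; x[14] = 2; x[15] = 22; x[16] = 5; x[17] = 6; x[18] = 5; x[19] = 3; x[20] = 22; x[21] = 7; x[22] = 14; x[23] = 12; x[24] = 18; x[25] = 9; x[26] = 14; x[27] = 16; x[28] = 5; x[29] = 23.
Since (x[28], x[29]) = (x[0], x[1]) = (5, 23) (two consecutive terms determine the rest), the sequence is periodic with period 28.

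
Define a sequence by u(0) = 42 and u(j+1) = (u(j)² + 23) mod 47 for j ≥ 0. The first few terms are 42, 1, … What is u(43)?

We have u(0) = 42,  u(1) = 1,  u(2) = 24,  u(3) = 35,  u(4) = 26,  u(5) = 41,  u(6) = 12,  u(7) = 26.
Since u(7) = u(4) = 26, the sequence is eventually periodic: after a pre-period of length 4 it cycles with period 3.
For j ≥ 4, u(j) depends only on (j - 4) mod 3. (43 - 4) mod 3 = 0, so u(43) = u(4) = 26.

26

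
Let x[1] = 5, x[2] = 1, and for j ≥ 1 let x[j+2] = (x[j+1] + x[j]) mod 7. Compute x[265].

2

Listing terms: x[1] = 5, x[2] = 1, x[3] = 6, x[4] = 0, x[5] = 6, x[6] = 6, x[7] = 5, x[8] = 4, x[9] = 2, x[10] = 6, x[11] = 1, x[12] = 0, x[13] = 1, x[14] = 1, x[15] = 2, x[16] = 3, x[17] = 5, x[18] = 1.
The sequence repeats with period 16.
(265 - 1) mod 16 = 8, so x[265] = x[9] = 2.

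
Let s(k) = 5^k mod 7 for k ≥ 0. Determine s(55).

5

Listing terms: s(0) = 1, s(1) = 5, s(2) = 4, s(3) = 6, s(4) = 2, s(5) = 3, s(6) = 1.
Since s(6) = s(0) = 1, the sequence is periodic with period 6.
So s(55) = s(0 + ((55-0) mod 6)) = s(1) = 5.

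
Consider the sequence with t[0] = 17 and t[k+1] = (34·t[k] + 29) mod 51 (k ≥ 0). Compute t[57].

29

Listing terms: t[0] = 17,  t[1] = 46,  t[2] = 12,  t[3] = 29,  t[4] = 46.
Since t[4] = t[1] = 46, the sequence is eventually periodic: after a pre-period of length 1 it cycles with period 3.
For k ≥ 1, t[k] depends only on (k - 1) mod 3. (57 - 1) mod 3 = 2, so t[57] = t[3] = 29.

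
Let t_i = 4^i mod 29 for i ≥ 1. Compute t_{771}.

4

We have t_1 = 4, t_2 = 16, t_3 = 6, t_4 = 24, t_5 = 9, t_6 = 7, t_7 = 28, t_8 = 25, t_9 = 13, t_{10} = 23, t_{11} = 5, t_{12} = 20, t_{13} = 22, t_{14} = 1, t_{15} = 4.
The sequence repeats with period 14.
(771 - 1) mod 14 = 0, so t_{771} = t_1 = 4.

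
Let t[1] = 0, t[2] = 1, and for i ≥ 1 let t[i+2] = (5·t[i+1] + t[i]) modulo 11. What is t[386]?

Computing terms: t[1] = 0, t[2] = 1, t[3] = 5, t[4] = 4, t[5] = 3, t[6] = 8, t[7] = 10, t[8] = 3, t[9] = 3, t[10] = 7, t[11] = 5, t[12] = 10, t[13] = 0, t[14] = 10, t[15] = 6, t[16] = 7, t[17] = 8, t[18] = 3, t[19] = 1, t[20] = 8, t[21] = 8, t[22] = 4, t[23] = 6, t[24] = 1, t[25] = 0, t[26] = 1.
The sequence repeats with period 24.
So t[386] = t[1 + ((386-1) mod 24)] = t[2] = 1.

1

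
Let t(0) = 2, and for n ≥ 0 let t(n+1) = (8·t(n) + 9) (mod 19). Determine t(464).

Listing terms: t(0) = 2,  t(1) = 6,  t(2) = 0,  t(3) = 9,  t(4) = 5,  t(5) = 11,  t(6) = 2.
The sequence repeats with period 6.
(464 - 0) mod 6 = 2, so t(464) = t(2) = 0.

0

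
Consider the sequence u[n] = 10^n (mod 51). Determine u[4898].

We have u[0] = 1; u[1] = 10; u[2] = 49; u[3] = 31; u[4] = 4; u[5] = 40; u[6] = 43; u[7] = 22; u[8] = 16; u[9] = 7; u[10] = 19; u[11] = 37; u[12] = 13; u[13] = 28; u[14] = 25; u[15] = 46; u[16] = 1.
Since u[16] = u[0] = 1, the sequence is periodic with period 16.
(4898 - 0) mod 16 = 2, so u[4898] = u[2] = 49.

49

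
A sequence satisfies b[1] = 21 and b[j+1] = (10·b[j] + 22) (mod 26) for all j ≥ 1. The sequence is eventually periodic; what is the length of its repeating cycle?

6

b[1] = 21,  b[2] = 24,  b[3] = 2,  b[4] = 16,  b[5] = 0,  b[6] = 22,  b[7] = 8,  b[8] = 24.
Since b[8] = b[2] = 24, the sequence is eventually periodic: after a pre-period of length 1 it cycles with period 6.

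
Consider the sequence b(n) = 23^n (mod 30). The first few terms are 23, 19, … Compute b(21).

23

b(1) = 23; b(2) = 19; b(3) = 17; b(4) = 1; b(5) = 23.
The sequence repeats with period 4.
So b(21) = b(1 + ((21-1) mod 4)) = b(1) = 23.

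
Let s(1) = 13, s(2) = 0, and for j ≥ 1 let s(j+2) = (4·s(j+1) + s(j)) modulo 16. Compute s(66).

0

s(1) = 13,  s(2) = 0,  s(3) = 13,  s(4) = 4,  s(5) = 13,  s(6) = 8,  s(7) = 13,  s(8) = 12,  s(9) = 13,  s(10) = 0.
Since (s(9), s(10)) = (s(1), s(2)) = (13, 0) (two consecutive terms determine the rest), the sequence is periodic with period 8.
(66 - 1) mod 8 = 1, so s(66) = s(2) = 0.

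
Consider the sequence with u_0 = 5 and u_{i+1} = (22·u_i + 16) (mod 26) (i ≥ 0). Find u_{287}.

6

We have u_0 = 5; u_1 = 22; u_2 = 6; u_3 = 18; u_4 = 22.
Since u_4 = u_1 = 22, the sequence is eventually periodic: after a pre-period of length 1 it cycles with period 3.
For i ≥ 1, u_i depends only on (i - 1) mod 3. (287 - 1) mod 3 = 1, so u_{287} = u_2 = 6.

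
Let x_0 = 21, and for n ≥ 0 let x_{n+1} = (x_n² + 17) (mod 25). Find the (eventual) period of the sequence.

8

Listing terms: x_0 = 21, x_1 = 8, x_2 = 6, x_3 = 3, x_4 = 1, x_5 = 18, x_6 = 16, x_7 = 23, x_8 = 21.
Since x_8 = x_0 = 21, the sequence is periodic with period 8.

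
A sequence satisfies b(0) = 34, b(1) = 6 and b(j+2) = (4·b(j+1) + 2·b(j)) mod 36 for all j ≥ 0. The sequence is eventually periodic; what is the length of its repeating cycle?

Computing terms: b(0) = 34, b(1) = 6, b(2) = 20, b(3) = 20, b(4) = 12, b(5) = 16, b(6) = 16, b(7) = 24, b(8) = 20, b(9) = 20.
Since (b(8), b(9)) = (b(2), b(3)) = (20, 20) (two consecutive terms determine the rest), the sequence is eventually periodic: after a pre-period of length 2 it cycles with period 6.

6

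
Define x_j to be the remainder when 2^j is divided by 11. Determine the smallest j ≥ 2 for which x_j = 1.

Computing terms: x_1 = 2, x_2 = 4, x_3 = 8, x_4 = 5, x_5 = 10, x_6 = 9, x_7 = 7, x_8 = 3, x_9 = 6, x_{10} = 1, x_{11} = 2.
Since x_{11} = x_1 = 2, the sequence is periodic with period 10.
The value 1 first appears (with j ≥ 2) at x_{10}.

10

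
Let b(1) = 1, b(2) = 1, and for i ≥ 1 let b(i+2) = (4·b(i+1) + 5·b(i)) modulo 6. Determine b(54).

3

Listing terms: b(1) = 1, b(2) = 1, b(3) = 3, b(4) = 5, b(5) = 5, b(6) = 3, b(7) = 1, b(8) = 1.
Since (b(7), b(8)) = (b(1), b(2)) = (1, 1) (two consecutive terms determine the rest), the sequence is periodic with period 6.
So b(54) = b(1 + ((54-1) mod 6)) = b(6) = 3.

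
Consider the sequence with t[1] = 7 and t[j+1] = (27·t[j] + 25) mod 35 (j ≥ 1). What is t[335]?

We have t[1] = 7, t[2] = 4, t[3] = 28, t[4] = 11, t[5] = 7.
Since t[5] = t[1] = 7, the sequence is periodic with period 4.
(335 - 1) mod 4 = 2, so t[335] = t[3] = 28.

28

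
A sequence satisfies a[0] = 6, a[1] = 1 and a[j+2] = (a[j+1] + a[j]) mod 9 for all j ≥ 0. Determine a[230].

2

Listing terms: a[0] = 6; a[1] = 1; a[2] = 7; a[3] = 8; a[4] = 6; a[5] = 5; a[6] = 2; a[7] = 7; a[8] = 0; a[9] = 7; a[10] = 7; a[11] = 5; a[12] = 3; a[13] = 8; a[14] = 2; a[15] = 1; a[16] = 3; a[17] = 4; a[18] = 7; a[19] = 2; a[20] = 0; a[21] = 2; a[22] = 2; a[23] = 4; a[24] = 6; a[25] = 1.
Since (a[24], a[25]) = (a[0], a[1]) = (6, 1) (two consecutive terms determine the rest), the sequence is periodic with period 24.
So a[230] = a[0 + ((230-0) mod 24)] = a[14] = 2.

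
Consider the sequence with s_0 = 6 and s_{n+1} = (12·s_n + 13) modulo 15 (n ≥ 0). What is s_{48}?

1

Listing terms: s_0 = 6; s_1 = 10; s_2 = 13; s_3 = 4; s_4 = 1; s_5 = 10.
Since s_5 = s_1 = 10, the sequence is eventually periodic: after a pre-period of length 1 it cycles with period 4.
For n ≥ 1, s_n depends only on (n - 1) mod 4. (48 - 1) mod 4 = 3, so s_{48} = s_4 = 1.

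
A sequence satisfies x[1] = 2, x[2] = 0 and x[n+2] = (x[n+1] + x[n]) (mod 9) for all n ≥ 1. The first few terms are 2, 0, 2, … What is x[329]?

We have x[1] = 2; x[2] = 0; x[3] = 2; x[4] = 2; x[5] = 4; x[6] = 6; x[7] = 1; x[8] = 7; x[9] = 8; x[10] = 6; x[11] = 5; x[12] = 2; x[13] = 7; x[14] = 0; x[15] = 7; x[16] = 7; x[17] = 5; x[18] = 3; x[19] = 8; x[20] = 2; x[21] = 1; x[22] = 3; x[23] = 4; x[24] = 7; x[25] = 2; x[26] = 0.
Since (x[25], x[26]) = (x[1], x[2]) = (2, 0) (two consecutive terms determine the rest), the sequence is periodic with period 24.
So x[329] = x[1 + ((329-1) mod 24)] = x[17] = 5.

5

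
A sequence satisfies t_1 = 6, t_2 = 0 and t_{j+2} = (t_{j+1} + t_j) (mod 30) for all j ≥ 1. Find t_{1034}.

Computing terms: t_1 = 6; t_2 = 0; t_3 = 6; t_4 = 6; t_5 = 12; t_6 = 18; t_7 = 0; t_8 = 18; t_9 = 18; t_{10} = 6; t_{11} = 24; t_{12} = 0; t_{13} = 24; t_{14} = 24; t_{15} = 18; t_{16} = 12; t_{17} = 0; t_{18} = 12; t_{19} = 12; t_{20} = 24; t_{21} = 6; t_{22} = 0.
Since (t_{21}, t_{22}) = (t_1, t_2) = (6, 0) (two consecutive terms determine the rest), the sequence is periodic with period 20.
So t_{1034} = t_{1 + ((1034-1) mod 20)} = t_{14} = 24.

24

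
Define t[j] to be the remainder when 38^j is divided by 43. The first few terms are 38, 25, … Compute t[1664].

14

Computing terms: t[1] = 38; t[2] = 25; t[3] = 4; t[4] = 23; t[5] = 14; t[6] = 16; t[7] = 6; t[8] = 13; t[9] = 21; t[10] = 24; t[11] = 9; t[12] = 41; t[13] = 10; t[14] = 36; t[15] = 35; t[16] = 40; t[17] = 15; t[18] = 11; t[19] = 31; t[20] = 17; t[21] = 1; t[22] = 38.
The sequence repeats with period 21.
So t[1664] = t[1 + ((1664-1) mod 21)] = t[5] = 14.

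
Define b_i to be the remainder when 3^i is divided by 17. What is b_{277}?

5

Computing terms: b_1 = 3,  b_2 = 9,  b_3 = 10,  b_4 = 13,  b_5 = 5,  b_6 = 15,  b_7 = 11,  b_8 = 16,  b_9 = 14,  b_{10} = 8,  b_{11} = 7,  b_{12} = 4,  b_{13} = 12,  b_{14} = 2,  b_{15} = 6,  b_{16} = 1,  b_{17} = 3.
The sequence repeats with period 16.
(277 - 1) mod 16 = 4, so b_{277} = b_5 = 5.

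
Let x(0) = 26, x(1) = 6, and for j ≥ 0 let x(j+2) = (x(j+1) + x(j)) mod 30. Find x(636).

22

We have x(0) = 26; x(1) = 6; x(2) = 2; x(3) = 8; x(4) = 10; x(5) = 18; x(6) = 28; x(7) = 16; x(8) = 14; x(9) = 0; x(10) = 14; x(11) = 14; x(12) = 28; x(13) = 12; x(14) = 10; x(15) = 22; x(16) = 2; x(17) = 24; x(18) = 26; x(19) = 20; x(20) = 16; x(21) = 6; x(22) = 22; x(23) = 28; x(24) = 20; x(25) = 18; x(26) = 8; x(27) = 26; x(28) = 4; x(29) = 0; x(30) = 4; x(31) = 4; x(32) = 8; x(33) = 12; x(34) = 20; x(35) = 2; x(36) = 22; x(37) = 24; x(38) = 16; x(39) = 10; x(40) = 26; x(41) = 6.
Since (x(40), x(41)) = (x(0), x(1)) = (26, 6) (two consecutive terms determine the rest), the sequence is periodic with period 40.
So x(636) = x(0 + ((636-0) mod 40)) = x(36) = 22.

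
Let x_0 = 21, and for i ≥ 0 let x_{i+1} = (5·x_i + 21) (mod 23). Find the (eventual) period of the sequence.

We have x_0 = 21,  x_1 = 11,  x_2 = 7,  x_3 = 10,  x_4 = 2,  x_5 = 8,  x_6 = 15,  x_7 = 4,  x_8 = 18,  x_9 = 19,  x_{10} = 1,  x_{11} = 3,  x_{12} = 13,  x_{13} = 17,  x_{14} = 14,  x_{15} = 22,  x_{16} = 16,  x_{17} = 9,  x_{18} = 20,  x_{19} = 6,  x_{20} = 5,  x_{21} = 0,  x_{22} = 21.
The sequence repeats with period 22.

22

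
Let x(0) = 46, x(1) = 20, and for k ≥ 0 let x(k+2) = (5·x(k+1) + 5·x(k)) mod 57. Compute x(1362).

Listing terms: x(0) = 46,  x(1) = 20,  x(2) = 45,  x(3) = 40,  x(4) = 26,  x(5) = 45,  x(6) = 13,  x(7) = 5,  x(8) = 33,  x(9) = 19,  x(10) = 32,  x(11) = 27,  x(12) = 10,  x(13) = 14,  x(14) = 6,  x(15) = 43,  x(16) = 17,  x(17) = 15,  x(18) = 46,  x(19) = 20.
The sequence repeats with period 18.
(1362 - 0) mod 18 = 12, so x(1362) = x(12) = 10.

10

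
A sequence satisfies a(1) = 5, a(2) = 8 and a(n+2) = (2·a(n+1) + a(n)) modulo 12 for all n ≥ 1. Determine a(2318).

4

We have a(1) = 5; a(2) = 8; a(3) = 9; a(4) = 2; a(5) = 1; a(6) = 4; a(7) = 9; a(8) = 10; a(9) = 5; a(10) = 8.
The sequence repeats with period 8.
(2318 - 1) mod 8 = 5, so a(2318) = a(6) = 4.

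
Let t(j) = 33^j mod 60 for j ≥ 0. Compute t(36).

21

We have t(0) = 1,  t(1) = 33,  t(2) = 9,  t(3) = 57,  t(4) = 21,  t(5) = 33.
Since t(5) = t(1) = 33, the sequence is eventually periodic: after a pre-period of length 1 it cycles with period 4.
For j ≥ 1, t(j) depends only on (j - 1) mod 4. (36 - 1) mod 4 = 3, so t(36) = t(4) = 21.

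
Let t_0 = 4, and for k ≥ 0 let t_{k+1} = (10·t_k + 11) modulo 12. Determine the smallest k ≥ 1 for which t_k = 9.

4

Listing terms: t_0 = 4,  t_1 = 3,  t_2 = 5,  t_3 = 1,  t_4 = 9,  t_5 = 5.
Since t_5 = t_2 = 5, the sequence is eventually periodic: after a pre-period of length 2 it cycles with period 3.
The value 9 first appears (with k ≥ 1) at t_4.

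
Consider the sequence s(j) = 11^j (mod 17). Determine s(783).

14

Listing terms: s(0) = 1,  s(1) = 11,  s(2) = 2,  s(3) = 5,  s(4) = 4,  s(5) = 10,  s(6) = 8,  s(7) = 3,  s(8) = 16,  s(9) = 6,  s(10) = 15,  s(11) = 12,  s(12) = 13,  s(13) = 7,  s(14) = 9,  s(15) = 14,  s(16) = 1.
The sequence repeats with period 16.
So s(783) = s(0 + ((783-0) mod 16)) = s(15) = 14.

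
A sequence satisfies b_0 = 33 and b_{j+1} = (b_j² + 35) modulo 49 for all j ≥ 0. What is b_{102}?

Computing terms: b_0 = 33; b_1 = 46; b_2 = 44; b_3 = 11; b_4 = 9; b_5 = 18; b_6 = 16; b_7 = 46.
Since b_7 = b_1 = 46, the sequence is eventually periodic: after a pre-period of length 1 it cycles with period 6.
For j ≥ 1, b_j depends only on (j - 1) mod 6. (102 - 1) mod 6 = 5, so b_{102} = b_6 = 16.

16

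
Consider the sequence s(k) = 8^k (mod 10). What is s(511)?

2

Listing terms: s(1) = 8; s(2) = 4; s(3) = 2; s(4) = 6; s(5) = 8.
Since s(5) = s(1) = 8, the sequence is periodic with period 4.
(511 - 1) mod 4 = 2, so s(511) = s(3) = 2.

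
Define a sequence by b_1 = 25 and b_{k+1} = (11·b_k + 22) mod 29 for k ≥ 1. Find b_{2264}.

Listing terms: b_1 = 25; b_2 = 7; b_3 = 12; b_4 = 9; b_5 = 5; b_6 = 19; b_7 = 28; b_8 = 11; b_9 = 27; b_{10} = 0; b_{11} = 22; b_{12} = 3; b_{13} = 26; b_{14} = 18; b_{15} = 17; b_{16} = 6; b_{17} = 1; b_{18} = 4; b_{19} = 8; b_{20} = 23; b_{21} = 14; b_{22} = 2; b_{23} = 15; b_{24} = 13; b_{25} = 20; b_{26} = 10; b_{27} = 16; b_{28} = 24; b_{29} = 25.
Since b_{29} = b_1 = 25, the sequence is periodic with period 28.
So b_{2264} = b_{1 + ((2264-1) mod 28)} = b_{24} = 13.

13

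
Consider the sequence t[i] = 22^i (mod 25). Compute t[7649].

Listing terms: t[1] = 22; t[2] = 9; t[3] = 23; t[4] = 6; t[5] = 7; t[6] = 4; t[7] = 13; t[8] = 11; t[9] = 17; t[10] = 24; t[11] = 3; t[12] = 16; t[13] = 2; t[14] = 19; t[15] = 18; t[16] = 21; t[17] = 12; t[18] = 14; t[19] = 8; t[20] = 1; t[21] = 22.
Since t[21] = t[1] = 22, the sequence is periodic with period 20.
So t[7649] = t[1 + ((7649-1) mod 20)] = t[9] = 17.

17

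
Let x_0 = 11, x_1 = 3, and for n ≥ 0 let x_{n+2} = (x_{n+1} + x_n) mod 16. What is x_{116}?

We have x_0 = 11, x_1 = 3, x_2 = 14, x_3 = 1, x_4 = 15, x_5 = 0, x_6 = 15, x_7 = 15, x_8 = 14, x_9 = 13, x_{10} = 11, x_{11} = 8, x_{12} = 3, x_{13} = 11, x_{14} = 14, x_{15} = 9, x_{16} = 7, x_{17} = 0, x_{18} = 7, x_{19} = 7, x_{20} = 14, x_{21} = 5, x_{22} = 3, x_{23} = 8, x_{24} = 11, x_{25} = 3.
The sequence repeats with period 24.
(116 - 0) mod 24 = 20, so x_{116} = x_{20} = 14.

14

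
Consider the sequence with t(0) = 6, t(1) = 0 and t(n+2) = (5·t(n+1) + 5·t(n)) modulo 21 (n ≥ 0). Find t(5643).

3

t(0) = 6,  t(1) = 0,  t(2) = 9,  t(3) = 3,  t(4) = 18,  t(5) = 0,  t(6) = 6,  t(7) = 9,  t(8) = 12,  t(9) = 0,  t(10) = 18,  t(11) = 6,  t(12) = 15,  t(13) = 0,  t(14) = 12,  t(15) = 18,  t(16) = 3,  t(17) = 0,  t(18) = 15,  t(19) = 12,  t(20) = 9,  t(21) = 0,  t(22) = 3,  t(23) = 15,  t(24) = 6,  t(25) = 0.
Since (t(24), t(25)) = (t(0), t(1)) = (6, 0) (two consecutive terms determine the rest), the sequence is periodic with period 24.
So t(5643) = t(0 + ((5643-0) mod 24)) = t(3) = 3.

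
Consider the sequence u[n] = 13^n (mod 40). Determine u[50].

9

Computing terms: u[1] = 13; u[2] = 9; u[3] = 37; u[4] = 1; u[5] = 13.
The sequence repeats with period 4.
(50 - 1) mod 4 = 1, so u[50] = u[2] = 9.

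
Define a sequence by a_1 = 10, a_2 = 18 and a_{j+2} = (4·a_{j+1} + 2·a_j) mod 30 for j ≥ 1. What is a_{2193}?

20

We have a_1 = 10,  a_2 = 18,  a_3 = 2,  a_4 = 14,  a_5 = 0,  a_6 = 28,  a_7 = 22,  a_8 = 24,  a_9 = 20,  a_{10} = 8,  a_{11} = 12,  a_{12} = 4,  a_{13} = 10,  a_{14} = 18.
Since (a_{13}, a_{14}) = (a_1, a_2) = (10, 18) (two consecutive terms determine the rest), the sequence is periodic with period 12.
(2193 - 1) mod 12 = 8, so a_{2193} = a_9 = 20.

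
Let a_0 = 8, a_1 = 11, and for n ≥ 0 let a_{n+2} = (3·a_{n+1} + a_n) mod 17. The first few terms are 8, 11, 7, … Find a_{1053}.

16

We have a_0 = 8, a_1 = 11, a_2 = 7, a_3 = 15, a_4 = 1, a_5 = 1, a_6 = 4, a_7 = 13, a_8 = 9, a_9 = 6, a_{10} = 10, a_{11} = 2, a_{12} = 16, a_{13} = 16, a_{14} = 13, a_{15} = 4, a_{16} = 8, a_{17} = 11.
The sequence repeats with period 16.
So a_{1053} = a_{0 + ((1053-0) mod 16)} = a_{13} = 16.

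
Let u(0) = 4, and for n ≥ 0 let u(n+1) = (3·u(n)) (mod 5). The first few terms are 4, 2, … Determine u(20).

We have u(0) = 4, u(1) = 2, u(2) = 1, u(3) = 3, u(4) = 4.
Since u(4) = u(0) = 4, the sequence is periodic with period 4.
So u(20) = u(0 + ((20-0) mod 4)) = u(0) = 4.

4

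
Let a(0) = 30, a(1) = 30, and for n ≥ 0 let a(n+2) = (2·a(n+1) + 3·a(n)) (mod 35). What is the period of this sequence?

Computing terms: a(0) = 30,  a(1) = 30,  a(2) = 10,  a(3) = 5,  a(4) = 5,  a(5) = 25,  a(6) = 30,  a(7) = 30.
The sequence repeats with period 6.

6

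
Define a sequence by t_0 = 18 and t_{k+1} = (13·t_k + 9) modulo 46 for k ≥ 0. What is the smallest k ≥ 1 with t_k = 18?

Listing terms: t_0 = 18; t_1 = 13; t_2 = 40; t_3 = 23; t_4 = 32; t_5 = 11; t_6 = 14; t_7 = 7; t_8 = 8; t_9 = 21; t_{10} = 6; t_{11} = 41; t_{12} = 36; t_{13} = 17; t_{14} = 0; t_{15} = 9; t_{16} = 34; t_{17} = 37; t_{18} = 30; t_{19} = 31; t_{20} = 44; t_{21} = 29; t_{22} = 18.
The sequence repeats with period 22.
The value 18 next appears (with k ≥ 1) at t_{22}.

22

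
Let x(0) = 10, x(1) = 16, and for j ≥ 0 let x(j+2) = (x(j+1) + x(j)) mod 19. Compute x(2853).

13

Computing terms: x(0) = 10; x(1) = 16; x(2) = 7; x(3) = 4; x(4) = 11; x(5) = 15; x(6) = 7; x(7) = 3; x(8) = 10; x(9) = 13; x(10) = 4; x(11) = 17; x(12) = 2; x(13) = 0; x(14) = 2; x(15) = 2; x(16) = 4; x(17) = 6; x(18) = 10; x(19) = 16.
Since (x(18), x(19)) = (x(0), x(1)) = (10, 16) (two consecutive terms determine the rest), the sequence is periodic with period 18.
So x(2853) = x(0 + ((2853-0) mod 18)) = x(9) = 13.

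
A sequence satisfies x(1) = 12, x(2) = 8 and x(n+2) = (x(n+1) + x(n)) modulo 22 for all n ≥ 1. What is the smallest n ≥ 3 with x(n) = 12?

11

We have x(1) = 12, x(2) = 8, x(3) = 20, x(4) = 6, x(5) = 4, x(6) = 10, x(7) = 14, x(8) = 2, x(9) = 16, x(10) = 18, x(11) = 12, x(12) = 8.
Since (x(11), x(12)) = (x(1), x(2)) = (12, 8) (two consecutive terms determine the rest), the sequence is periodic with period 10.
The value 12 next appears (with n ≥ 3) at x(11).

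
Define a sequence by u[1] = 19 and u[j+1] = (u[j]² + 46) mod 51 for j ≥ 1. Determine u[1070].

Computing terms: u[1] = 19, u[2] = 50, u[3] = 47, u[4] = 11, u[5] = 14, u[6] = 38, u[7] = 11.
Since u[7] = u[4] = 11, the sequence is eventually periodic: after a pre-period of length 3 it cycles with period 3.
For j ≥ 4, u[j] depends only on (j - 4) mod 3. (1070 - 4) mod 3 = 1, so u[1070] = u[5] = 14.

14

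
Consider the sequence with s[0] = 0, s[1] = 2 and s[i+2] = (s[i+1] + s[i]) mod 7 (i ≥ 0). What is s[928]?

0

We have s[0] = 0,  s[1] = 2,  s[2] = 2,  s[3] = 4,  s[4] = 6,  s[5] = 3,  s[6] = 2,  s[7] = 5,  s[8] = 0,  s[9] = 5,  s[10] = 5,  s[11] = 3,  s[12] = 1,  s[13] = 4,  s[14] = 5,  s[15] = 2,  s[16] = 0,  s[17] = 2.
Since (s[16], s[17]) = (s[0], s[1]) = (0, 2) (two consecutive terms determine the rest), the sequence is periodic with period 16.
So s[928] = s[0 + ((928-0) mod 16)] = s[0] = 0.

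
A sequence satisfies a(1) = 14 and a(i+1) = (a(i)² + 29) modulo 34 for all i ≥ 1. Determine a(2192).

a(1) = 14,  a(2) = 21,  a(3) = 28,  a(4) = 31,  a(5) = 4,  a(6) = 11,  a(7) = 14.
The sequence repeats with period 6.
So a(2192) = a(1 + ((2192-1) mod 6)) = a(2) = 21.

21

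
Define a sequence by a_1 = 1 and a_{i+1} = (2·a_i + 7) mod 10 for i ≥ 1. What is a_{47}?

a_1 = 1; a_2 = 9; a_3 = 5; a_4 = 7; a_5 = 1.
The sequence repeats with period 4.
(47 - 1) mod 4 = 2, so a_{47} = a_3 = 5.

5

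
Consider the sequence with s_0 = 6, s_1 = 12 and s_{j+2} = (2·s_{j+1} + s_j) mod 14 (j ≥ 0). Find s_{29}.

0

Listing terms: s_0 = 6; s_1 = 12; s_2 = 2; s_3 = 2; s_4 = 6; s_5 = 0; s_6 = 6; s_7 = 12.
The sequence repeats with period 6.
So s_{29} = s_{0 + ((29-0) mod 6)} = s_5 = 0.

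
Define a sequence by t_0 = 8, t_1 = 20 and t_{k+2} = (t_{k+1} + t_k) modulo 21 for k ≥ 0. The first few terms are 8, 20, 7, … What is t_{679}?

9

Computing terms: t_0 = 8; t_1 = 20; t_2 = 7; t_3 = 6; t_4 = 13; t_5 = 19; t_6 = 11; t_7 = 9; t_8 = 20; t_9 = 8; t_{10} = 7; t_{11} = 15; t_{12} = 1; t_{13} = 16; t_{14} = 17; t_{15} = 12; t_{16} = 8; t_{17} = 20.
The sequence repeats with period 16.
(679 - 0) mod 16 = 7, so t_{679} = t_7 = 9.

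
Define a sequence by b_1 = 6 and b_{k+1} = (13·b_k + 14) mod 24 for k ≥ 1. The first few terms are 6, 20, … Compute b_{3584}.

8

Listing terms: b_1 = 6; b_2 = 20; b_3 = 10; b_4 = 0; b_5 = 14; b_6 = 4; b_7 = 18; b_8 = 8; b_9 = 22; b_{10} = 12; b_{11} = 2; b_{12} = 16; b_{13} = 6.
The sequence repeats with period 12.
So b_{3584} = b_{1 + ((3584-1) mod 12)} = b_8 = 8.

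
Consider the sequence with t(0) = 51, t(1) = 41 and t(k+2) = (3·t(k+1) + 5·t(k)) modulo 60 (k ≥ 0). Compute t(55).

We have t(0) = 51, t(1) = 41, t(2) = 18, t(3) = 19, t(4) = 27, t(5) = 56, t(6) = 3, t(7) = 49, t(8) = 42, t(9) = 11, t(10) = 3, t(11) = 4, t(12) = 27, t(13) = 41, t(14) = 18.
Since (t(13), t(14)) = (t(1), t(2)) = (41, 18) (two consecutive terms determine the rest), the sequence is eventually periodic: after a pre-period of length 1 it cycles with period 12.
For k ≥ 1, t(k) depends only on (k - 1) mod 12. (55 - 1) mod 12 = 6, so t(55) = t(7) = 49.

49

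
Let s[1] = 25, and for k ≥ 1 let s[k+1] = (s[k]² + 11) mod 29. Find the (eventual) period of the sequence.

s[1] = 25,  s[2] = 27,  s[3] = 15,  s[4] = 4,  s[5] = 27.
Since s[5] = s[2] = 27, the sequence is eventually periodic: after a pre-period of length 1 it cycles with period 3.

3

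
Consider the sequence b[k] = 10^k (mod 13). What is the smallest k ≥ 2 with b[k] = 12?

Computing terms: b[1] = 10; b[2] = 9; b[3] = 12; b[4] = 3; b[5] = 4; b[6] = 1; b[7] = 10.
The sequence repeats with period 6.
The value 12 first appears (with k ≥ 2) at b[3].

3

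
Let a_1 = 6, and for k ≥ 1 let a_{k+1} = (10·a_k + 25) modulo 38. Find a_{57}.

a_1 = 6; a_2 = 9; a_3 = 1; a_4 = 35; a_5 = 33; a_6 = 13; a_7 = 3; a_8 = 17; a_9 = 5; a_{10} = 37; a_{11} = 15; a_{12} = 23; a_{13} = 27; a_{14} = 29; a_{15} = 11; a_{16} = 21; a_{17} = 7; a_{18} = 19; a_{19} = 25; a_{20} = 9.
Since a_{20} = a_2 = 9, the sequence is eventually periodic: after a pre-period of length 1 it cycles with period 18.
For k ≥ 2, a_k depends only on (k - 2) mod 18. (57 - 2) mod 18 = 1, so a_{57} = a_3 = 1.

1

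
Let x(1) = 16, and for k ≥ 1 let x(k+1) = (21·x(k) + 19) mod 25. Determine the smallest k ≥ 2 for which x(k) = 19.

8

x(1) = 16; x(2) = 5; x(3) = 24; x(4) = 23; x(5) = 2; x(6) = 11; x(7) = 0; x(8) = 19; x(9) = 18; x(10) = 22; x(11) = 6; x(12) = 20; x(13) = 14; x(14) = 13; x(15) = 17; x(16) = 1; x(17) = 15; x(18) = 9; x(19) = 8; x(20) = 12; x(21) = 21; x(22) = 10; x(23) = 4; x(24) = 3; x(25) = 7; x(26) = 16.
The sequence repeats with period 25.
The value 19 first appears (with k ≥ 2) at x(8).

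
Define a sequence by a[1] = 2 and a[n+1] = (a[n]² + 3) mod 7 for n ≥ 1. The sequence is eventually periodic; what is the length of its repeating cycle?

3

Listing terms: a[1] = 2,  a[2] = 0,  a[3] = 3,  a[4] = 5,  a[5] = 0.
Since a[5] = a[2] = 0, the sequence is eventually periodic: after a pre-period of length 1 it cycles with period 3.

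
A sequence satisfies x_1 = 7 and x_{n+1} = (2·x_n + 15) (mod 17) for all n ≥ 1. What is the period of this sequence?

Computing terms: x_1 = 7,  x_2 = 12,  x_3 = 5,  x_4 = 8,  x_5 = 14,  x_6 = 9,  x_7 = 16,  x_8 = 13,  x_9 = 7.
Since x_9 = x_1 = 7, the sequence is periodic with period 8.

8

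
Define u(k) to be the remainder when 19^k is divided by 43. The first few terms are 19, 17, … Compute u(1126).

23

Computing terms: u(1) = 19, u(2) = 17, u(3) = 22, u(4) = 31, u(5) = 30, u(6) = 11, u(7) = 37, u(8) = 15, u(9) = 27, u(10) = 40, u(11) = 29, u(12) = 35, u(13) = 20, u(14) = 36, u(15) = 39, u(16) = 10, u(17) = 18, u(18) = 41, u(19) = 5, u(20) = 9, u(21) = 42, u(22) = 24, u(23) = 26, u(24) = 21, u(25) = 12, u(26) = 13, u(27) = 32, u(28) = 6, u(29) = 28, u(30) = 16, u(31) = 3, u(32) = 14, u(33) = 8, u(34) = 23, u(35) = 7, u(36) = 4, u(37) = 33, u(38) = 25, u(39) = 2, u(40) = 38, u(41) = 34, u(42) = 1, u(43) = 19.
Since u(43) = u(1) = 19, the sequence is periodic with period 42.
(1126 - 1) mod 42 = 33, so u(1126) = u(34) = 23.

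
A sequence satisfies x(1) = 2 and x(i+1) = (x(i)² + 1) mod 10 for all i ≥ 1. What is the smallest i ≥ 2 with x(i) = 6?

3

Listing terms: x(1) = 2, x(2) = 5, x(3) = 6, x(4) = 7, x(5) = 0, x(6) = 1, x(7) = 2.
The sequence repeats with period 6.
The value 6 first appears (with i ≥ 2) at x(3).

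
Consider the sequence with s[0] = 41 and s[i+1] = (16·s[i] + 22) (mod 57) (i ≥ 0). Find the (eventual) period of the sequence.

9

We have s[0] = 41; s[1] = 51; s[2] = 40; s[3] = 35; s[4] = 12; s[5] = 43; s[6] = 26; s[7] = 39; s[8] = 19; s[9] = 41.
The sequence repeats with period 9.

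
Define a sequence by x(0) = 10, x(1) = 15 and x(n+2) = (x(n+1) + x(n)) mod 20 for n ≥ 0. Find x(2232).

10

We have x(0) = 10,  x(1) = 15,  x(2) = 5,  x(3) = 0,  x(4) = 5,  x(5) = 5,  x(6) = 10,  x(7) = 15.
Since (x(6), x(7)) = (x(0), x(1)) = (10, 15) (two consecutive terms determine the rest), the sequence is periodic with period 6.
(2232 - 0) mod 6 = 0, so x(2232) = x(0) = 10.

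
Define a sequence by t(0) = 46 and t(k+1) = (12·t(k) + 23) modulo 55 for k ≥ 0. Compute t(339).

Computing terms: t(0) = 46,  t(1) = 25,  t(2) = 48,  t(3) = 49,  t(4) = 6,  t(5) = 40,  t(6) = 8,  t(7) = 9,  t(8) = 21,  t(9) = 0,  t(10) = 23,  t(11) = 24,  t(12) = 36,  t(13) = 15,  t(14) = 38,  t(15) = 39,  t(16) = 51,  t(17) = 30,  t(18) = 53,  t(19) = 54,  t(20) = 11,  t(21) = 45,  t(22) = 13,  t(23) = 14,  t(24) = 26,  t(25) = 5,  t(26) = 28,  t(27) = 29,  t(28) = 41,  t(29) = 20,  t(30) = 43,  t(31) = 44,  t(32) = 1,  t(33) = 35,  t(34) = 3,  t(35) = 4,  t(36) = 16,  t(37) = 50,  t(38) = 18,  t(39) = 19,  t(40) = 31,  t(41) = 10,  t(42) = 33,  t(43) = 34,  t(44) = 46.
Since t(44) = t(0) = 46, the sequence is periodic with period 44.
So t(339) = t(0 + ((339-0) mod 44)) = t(31) = 44.

44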